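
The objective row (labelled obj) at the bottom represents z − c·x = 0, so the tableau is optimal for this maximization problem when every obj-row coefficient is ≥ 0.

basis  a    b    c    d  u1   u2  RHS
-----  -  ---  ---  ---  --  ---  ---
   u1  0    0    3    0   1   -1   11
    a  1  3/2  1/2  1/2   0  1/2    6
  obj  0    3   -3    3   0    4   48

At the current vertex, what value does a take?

a is basic (row 2); its value is the RHS of that row, 6.

6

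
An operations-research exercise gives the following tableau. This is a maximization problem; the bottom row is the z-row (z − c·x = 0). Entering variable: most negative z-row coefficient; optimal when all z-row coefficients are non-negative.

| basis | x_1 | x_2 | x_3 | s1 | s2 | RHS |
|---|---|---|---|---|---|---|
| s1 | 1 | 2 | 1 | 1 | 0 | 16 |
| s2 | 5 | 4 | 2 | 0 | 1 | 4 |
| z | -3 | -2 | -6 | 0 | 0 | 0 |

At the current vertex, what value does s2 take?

4

s2 is basic (row 2); its value is the RHS of that row, 4.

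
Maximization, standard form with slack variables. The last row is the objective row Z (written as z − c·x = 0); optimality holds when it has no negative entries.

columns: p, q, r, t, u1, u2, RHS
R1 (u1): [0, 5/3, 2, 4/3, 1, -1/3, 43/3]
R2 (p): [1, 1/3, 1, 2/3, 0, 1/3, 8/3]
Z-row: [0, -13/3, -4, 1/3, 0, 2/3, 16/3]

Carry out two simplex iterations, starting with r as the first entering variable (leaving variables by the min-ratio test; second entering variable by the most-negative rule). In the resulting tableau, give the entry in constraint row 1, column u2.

-2

Ratio test on column r — row 1: (43/3)/2 = 43/6; row 2: (8/3)/1 = 8/3. Minimum is 8/3 at row 2 (p leaves); pivot element 1.
Divide row 2 by 1; eliminate column r from the other rows.
Second iteration: most negative Z-row entry is -3 in column q, so q enters.
Ratio test on column q — row 1: 9/1 = 9; row 2: (8/3)/(1/3) = 8. Minimum is 8 at row 2 (r leaves); pivot element 1/3.
Divide row 2 by 1/3; eliminate column q from the other rows.
After both pivots, the entry at constraint row 1, column u2 is -2.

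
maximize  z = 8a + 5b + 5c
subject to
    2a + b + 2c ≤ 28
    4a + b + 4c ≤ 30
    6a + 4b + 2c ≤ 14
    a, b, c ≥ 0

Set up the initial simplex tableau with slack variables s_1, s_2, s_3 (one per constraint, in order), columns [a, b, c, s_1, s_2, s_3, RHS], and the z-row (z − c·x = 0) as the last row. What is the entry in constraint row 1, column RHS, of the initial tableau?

28

The RHS of constraint 1 is b_1 = 28.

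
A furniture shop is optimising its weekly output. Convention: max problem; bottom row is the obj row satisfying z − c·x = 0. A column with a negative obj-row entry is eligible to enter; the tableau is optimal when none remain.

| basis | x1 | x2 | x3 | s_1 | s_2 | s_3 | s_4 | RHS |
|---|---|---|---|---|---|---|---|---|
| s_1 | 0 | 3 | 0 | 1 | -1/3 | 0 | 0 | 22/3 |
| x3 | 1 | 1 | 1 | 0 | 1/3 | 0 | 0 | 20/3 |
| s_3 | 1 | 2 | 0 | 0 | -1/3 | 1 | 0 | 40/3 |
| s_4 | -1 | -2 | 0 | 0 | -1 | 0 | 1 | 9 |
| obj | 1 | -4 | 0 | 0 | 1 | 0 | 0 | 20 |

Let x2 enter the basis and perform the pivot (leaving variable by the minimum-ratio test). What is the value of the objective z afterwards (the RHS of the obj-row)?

Ratio test on column x2 — row 1: (22/3)/3 = 22/9; row 2: (20/3)/1 = 20/3; row 3: (40/3)/2 = 20/3; row 4: entry -2 ≤ 0. Minimum is 22/9 at row 1 (s_1 leaves); pivot element 3.
Pivot on row 1; the obj-row RHS becomes 20 − (-4)·(22/9) = 268/9.

268/9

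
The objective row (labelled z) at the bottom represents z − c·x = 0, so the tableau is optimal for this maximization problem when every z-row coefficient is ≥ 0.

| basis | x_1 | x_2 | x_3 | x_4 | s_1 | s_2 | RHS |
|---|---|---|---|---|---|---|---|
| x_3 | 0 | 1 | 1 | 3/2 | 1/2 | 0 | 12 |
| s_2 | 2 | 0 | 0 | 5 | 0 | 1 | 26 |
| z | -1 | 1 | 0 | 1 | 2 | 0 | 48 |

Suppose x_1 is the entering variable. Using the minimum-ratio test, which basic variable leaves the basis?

Column x_1 entries and ratios — x_3: 0 ≤ 0, skip; s_2: 26/2 = 13.
Smallest ratio is 13 in the row of s_2, so s_2 leaves.

s_2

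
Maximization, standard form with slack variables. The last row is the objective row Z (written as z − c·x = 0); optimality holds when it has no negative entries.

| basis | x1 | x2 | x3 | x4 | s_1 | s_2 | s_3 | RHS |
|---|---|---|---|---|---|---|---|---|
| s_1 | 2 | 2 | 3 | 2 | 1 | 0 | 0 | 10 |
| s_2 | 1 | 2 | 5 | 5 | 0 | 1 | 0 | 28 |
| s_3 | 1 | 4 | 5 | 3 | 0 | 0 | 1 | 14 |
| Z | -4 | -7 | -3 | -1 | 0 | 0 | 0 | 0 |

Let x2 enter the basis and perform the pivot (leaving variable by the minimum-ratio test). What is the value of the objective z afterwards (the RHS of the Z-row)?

49/2

Ratio test on column x2 — row 1: 10/2 = 5; row 2: 28/2 = 14; row 3: 14/4 = 7/2. Minimum is 7/2 at row 3 (s_3 leaves); pivot element 4.
Pivot on row 3; the Z-row RHS becomes 0 − (-7)·(7/2) = 49/2.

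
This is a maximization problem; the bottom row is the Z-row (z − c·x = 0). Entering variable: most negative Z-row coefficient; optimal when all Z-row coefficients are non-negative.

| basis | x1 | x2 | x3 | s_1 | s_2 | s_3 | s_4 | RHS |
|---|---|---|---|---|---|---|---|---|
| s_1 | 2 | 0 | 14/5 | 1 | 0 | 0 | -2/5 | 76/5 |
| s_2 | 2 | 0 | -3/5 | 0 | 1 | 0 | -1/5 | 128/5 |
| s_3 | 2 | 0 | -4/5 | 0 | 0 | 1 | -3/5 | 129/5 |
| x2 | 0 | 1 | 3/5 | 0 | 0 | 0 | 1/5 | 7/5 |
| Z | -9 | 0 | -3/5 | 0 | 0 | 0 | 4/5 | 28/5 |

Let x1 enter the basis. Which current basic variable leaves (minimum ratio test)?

Column x1 entries and ratios — s_1: (76/5)/2 = 38/5; s_2: (128/5)/2 = 64/5; s_3: (129/5)/2 = 129/10; x2: 0 ≤ 0, skip.
Smallest ratio is 38/5 in the row of s_1, so s_1 leaves.

s_1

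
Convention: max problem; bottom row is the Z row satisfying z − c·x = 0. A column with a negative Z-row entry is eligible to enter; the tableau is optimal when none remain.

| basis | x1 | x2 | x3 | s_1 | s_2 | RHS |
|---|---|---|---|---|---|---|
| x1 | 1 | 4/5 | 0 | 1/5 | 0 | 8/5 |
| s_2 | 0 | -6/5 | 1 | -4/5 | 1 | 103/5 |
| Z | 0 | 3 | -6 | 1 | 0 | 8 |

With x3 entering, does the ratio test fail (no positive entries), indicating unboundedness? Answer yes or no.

no

Column x3 has positive entries in row(s) 2, so the ratio test bounds it — not unbounded.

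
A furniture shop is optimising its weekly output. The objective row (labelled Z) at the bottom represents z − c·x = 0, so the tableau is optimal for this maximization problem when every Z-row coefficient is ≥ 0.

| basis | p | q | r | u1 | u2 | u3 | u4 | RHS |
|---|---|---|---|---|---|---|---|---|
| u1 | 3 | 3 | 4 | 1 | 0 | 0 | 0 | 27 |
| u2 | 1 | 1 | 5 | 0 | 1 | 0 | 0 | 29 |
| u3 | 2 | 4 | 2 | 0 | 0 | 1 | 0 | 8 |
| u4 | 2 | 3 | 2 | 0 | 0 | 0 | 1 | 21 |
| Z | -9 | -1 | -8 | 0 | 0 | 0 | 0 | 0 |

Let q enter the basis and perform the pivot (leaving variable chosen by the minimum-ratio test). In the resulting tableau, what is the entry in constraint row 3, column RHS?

Ratio test on column q — row 1: 27/3 = 9; row 2: 29/1 = 29; row 3: 8/4 = 2; row 4: 21/3 = 7. Minimum is 2 at row 3 (u3 leaves); pivot element 4.
Divide row 3 by 4; eliminate column q from the other rows.
In the new row 3, the RHS entry is the old entry divided by the pivot: 8/4 = 2.

2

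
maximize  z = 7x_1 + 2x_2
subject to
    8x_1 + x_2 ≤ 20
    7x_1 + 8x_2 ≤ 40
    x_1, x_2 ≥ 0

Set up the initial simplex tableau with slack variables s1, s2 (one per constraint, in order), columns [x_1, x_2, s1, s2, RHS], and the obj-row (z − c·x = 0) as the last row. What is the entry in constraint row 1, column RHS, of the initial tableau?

20

The RHS of constraint 1 is b_1 = 20.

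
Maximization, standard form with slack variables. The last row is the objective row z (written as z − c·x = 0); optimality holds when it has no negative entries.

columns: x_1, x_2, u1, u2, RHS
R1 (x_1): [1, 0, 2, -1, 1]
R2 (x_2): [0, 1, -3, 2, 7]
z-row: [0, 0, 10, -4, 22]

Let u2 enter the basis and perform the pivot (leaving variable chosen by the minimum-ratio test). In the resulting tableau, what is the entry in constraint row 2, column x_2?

1/2

Ratio test on column u2 — row 1: entry -1 ≤ 0; row 2: 7/2 = 7/2. Minimum is 7/2 at row 2 (x_2 leaves); pivot element 2.
Divide row 2 by 2; eliminate column u2 from the other rows.
In the new row 2, the x_2 entry is the old entry divided by the pivot: 1/2 = 1/2.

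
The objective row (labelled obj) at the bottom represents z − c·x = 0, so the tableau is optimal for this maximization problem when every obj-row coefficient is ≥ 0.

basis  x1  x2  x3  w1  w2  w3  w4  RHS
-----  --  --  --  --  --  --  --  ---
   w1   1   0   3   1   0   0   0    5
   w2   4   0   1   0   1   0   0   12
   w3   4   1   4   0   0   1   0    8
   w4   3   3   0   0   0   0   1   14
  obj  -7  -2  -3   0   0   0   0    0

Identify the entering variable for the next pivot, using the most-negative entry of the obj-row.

x1

Negative obj-row entries: x1: -7, x2: -2, x3: -3.
The most negative is -7 in column x1, so x1 enters.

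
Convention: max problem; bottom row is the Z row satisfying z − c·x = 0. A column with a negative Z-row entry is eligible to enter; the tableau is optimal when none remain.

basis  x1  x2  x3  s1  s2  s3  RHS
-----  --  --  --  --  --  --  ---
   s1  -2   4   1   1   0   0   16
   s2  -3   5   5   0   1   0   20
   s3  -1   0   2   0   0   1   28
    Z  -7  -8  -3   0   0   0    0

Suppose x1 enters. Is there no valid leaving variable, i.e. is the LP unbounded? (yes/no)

Every constraint-row entry in column x1 is ≤ 0, so increasing x1 is unbounded.

yes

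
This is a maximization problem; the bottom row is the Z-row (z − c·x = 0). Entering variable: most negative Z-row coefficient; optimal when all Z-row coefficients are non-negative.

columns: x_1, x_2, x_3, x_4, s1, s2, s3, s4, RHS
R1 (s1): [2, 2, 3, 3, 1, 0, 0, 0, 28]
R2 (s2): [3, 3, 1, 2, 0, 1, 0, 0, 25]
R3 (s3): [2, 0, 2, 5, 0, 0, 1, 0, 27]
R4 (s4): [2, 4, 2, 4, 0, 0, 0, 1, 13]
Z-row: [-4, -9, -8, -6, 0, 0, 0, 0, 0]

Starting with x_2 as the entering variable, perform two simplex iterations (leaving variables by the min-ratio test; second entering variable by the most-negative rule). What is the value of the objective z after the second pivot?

Ratio test on column x_2 — row 1: 28/2 = 14; row 2: 25/3 = 25/3; row 3: entry 0 ≤ 0; row 4: 13/4 = 13/4. Minimum is 13/4 at row 4 (s4 leaves); pivot element 4.
Pivot on row 4; the Z-row RHS becomes 0 − (-9)·(13/4) = 117/4.
Next entering variable (most negative Z-row entry -7/2): x_3.
Ratio test on column x_3 — row 1: (43/2)/2 = 43/4; row 2: entry -1/2 ≤ 0; row 3: 27/2 = 27/2; row 4: (13/4)/(1/2) = 13/2. Minimum is 13/2 at row 4 (x_2 leaves); pivot element 1/2.
After the second pivot the Z-row RHS is 117/4 − (-7/2)·(13/2) = 52.

52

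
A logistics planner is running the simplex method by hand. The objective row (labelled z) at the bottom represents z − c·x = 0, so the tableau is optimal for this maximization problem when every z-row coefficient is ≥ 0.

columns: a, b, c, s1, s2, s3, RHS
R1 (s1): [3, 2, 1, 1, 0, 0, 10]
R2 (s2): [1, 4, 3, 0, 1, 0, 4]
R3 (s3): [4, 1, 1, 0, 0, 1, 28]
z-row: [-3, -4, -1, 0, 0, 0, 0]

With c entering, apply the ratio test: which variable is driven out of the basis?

Column c entries and ratios — s1: 10/1 = 10; s2: 4/3 = 4/3; s3: 28/1 = 28.
Smallest ratio is 4/3 in the row of s2, so s2 leaves.

s2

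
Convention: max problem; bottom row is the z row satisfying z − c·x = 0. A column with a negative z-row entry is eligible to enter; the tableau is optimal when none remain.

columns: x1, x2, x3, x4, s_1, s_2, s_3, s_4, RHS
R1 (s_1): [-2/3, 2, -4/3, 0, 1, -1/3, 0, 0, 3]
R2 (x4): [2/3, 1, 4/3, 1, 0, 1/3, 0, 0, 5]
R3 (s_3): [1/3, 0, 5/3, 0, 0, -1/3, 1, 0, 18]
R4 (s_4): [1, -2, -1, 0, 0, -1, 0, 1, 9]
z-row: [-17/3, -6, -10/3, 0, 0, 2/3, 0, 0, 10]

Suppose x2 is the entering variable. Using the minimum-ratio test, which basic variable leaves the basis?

Column x2 entries and ratios — s_1: 3/2 = 3/2; x4: 5/1 = 5; s_3: 0 ≤ 0, skip; s_4: -2 ≤ 0, skip.
Smallest ratio is 3/2 in the row of s_1, so s_1 leaves.

s_1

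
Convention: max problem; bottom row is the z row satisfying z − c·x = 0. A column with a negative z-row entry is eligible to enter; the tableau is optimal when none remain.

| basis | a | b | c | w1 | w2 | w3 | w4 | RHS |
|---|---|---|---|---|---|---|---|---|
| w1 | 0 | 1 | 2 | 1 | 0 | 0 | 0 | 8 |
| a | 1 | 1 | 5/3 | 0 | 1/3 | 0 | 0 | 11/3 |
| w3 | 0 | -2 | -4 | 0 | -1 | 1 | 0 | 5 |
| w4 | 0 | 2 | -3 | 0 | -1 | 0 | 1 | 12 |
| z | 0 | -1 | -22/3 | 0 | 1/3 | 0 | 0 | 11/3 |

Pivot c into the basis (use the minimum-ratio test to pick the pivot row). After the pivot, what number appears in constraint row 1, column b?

Ratio test on column c — row 1: 8/2 = 4; row 2: (11/3)/(5/3) = 11/5; row 3: entry -4 ≤ 0; row 4: entry -3 ≤ 0. Minimum is 11/5 at row 2 (a leaves); pivot element 5/3.
Divide row 2 by 5/3; eliminate column c from the other rows.
Row 1 update in column b: 1 − 2·(3/5) = -1/5.

-1/5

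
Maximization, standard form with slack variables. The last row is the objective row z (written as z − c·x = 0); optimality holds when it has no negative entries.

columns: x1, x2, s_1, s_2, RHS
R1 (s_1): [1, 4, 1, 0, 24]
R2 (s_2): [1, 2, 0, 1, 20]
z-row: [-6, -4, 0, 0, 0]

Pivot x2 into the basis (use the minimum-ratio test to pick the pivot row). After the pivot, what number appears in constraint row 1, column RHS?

6

Ratio test on column x2 — row 1: 24/4 = 6; row 2: 20/2 = 10. Minimum is 6 at row 1 (s_1 leaves); pivot element 4.
Divide row 1 by 4; eliminate column x2 from the other rows.
In the new row 1, the RHS entry is the old entry divided by the pivot: 24/4 = 6.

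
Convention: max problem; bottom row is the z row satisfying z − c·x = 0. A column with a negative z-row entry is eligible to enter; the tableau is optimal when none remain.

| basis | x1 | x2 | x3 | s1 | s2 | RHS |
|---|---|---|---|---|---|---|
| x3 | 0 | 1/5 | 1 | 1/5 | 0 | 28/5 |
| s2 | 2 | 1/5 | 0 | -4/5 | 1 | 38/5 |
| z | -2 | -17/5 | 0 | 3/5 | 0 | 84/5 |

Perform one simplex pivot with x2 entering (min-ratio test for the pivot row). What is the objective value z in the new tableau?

Ratio test on column x2 — row 1: (28/5)/(1/5) = 28; row 2: (38/5)/(1/5) = 38. Minimum is 28 at row 1 (x3 leaves); pivot element 1/5.
Pivot on row 1; the z-row RHS becomes 84/5 − (-17/5)·28 = 112.

112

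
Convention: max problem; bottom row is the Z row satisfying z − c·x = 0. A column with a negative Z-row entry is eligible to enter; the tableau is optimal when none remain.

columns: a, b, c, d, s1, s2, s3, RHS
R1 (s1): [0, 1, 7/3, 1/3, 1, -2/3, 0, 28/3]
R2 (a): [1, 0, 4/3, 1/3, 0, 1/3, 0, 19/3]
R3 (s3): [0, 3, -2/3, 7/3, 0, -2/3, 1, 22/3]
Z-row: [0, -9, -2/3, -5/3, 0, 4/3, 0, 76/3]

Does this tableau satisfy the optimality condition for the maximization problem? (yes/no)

The Z-row has a negative entry -9 in column b, so it is not optimal.

no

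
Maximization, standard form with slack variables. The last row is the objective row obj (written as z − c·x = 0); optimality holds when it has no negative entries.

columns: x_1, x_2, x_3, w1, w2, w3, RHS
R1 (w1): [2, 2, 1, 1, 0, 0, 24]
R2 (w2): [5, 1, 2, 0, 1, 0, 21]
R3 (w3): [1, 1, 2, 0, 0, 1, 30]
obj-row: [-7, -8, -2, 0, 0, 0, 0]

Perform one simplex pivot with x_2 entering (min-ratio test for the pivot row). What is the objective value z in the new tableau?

Ratio test on column x_2 — row 1: 24/2 = 12; row 2: 21/1 = 21; row 3: 30/1 = 30. Minimum is 12 at row 1 (w1 leaves); pivot element 2.
Pivot on row 1; the obj-row RHS becomes 0 − (-8)·12 = 96.

96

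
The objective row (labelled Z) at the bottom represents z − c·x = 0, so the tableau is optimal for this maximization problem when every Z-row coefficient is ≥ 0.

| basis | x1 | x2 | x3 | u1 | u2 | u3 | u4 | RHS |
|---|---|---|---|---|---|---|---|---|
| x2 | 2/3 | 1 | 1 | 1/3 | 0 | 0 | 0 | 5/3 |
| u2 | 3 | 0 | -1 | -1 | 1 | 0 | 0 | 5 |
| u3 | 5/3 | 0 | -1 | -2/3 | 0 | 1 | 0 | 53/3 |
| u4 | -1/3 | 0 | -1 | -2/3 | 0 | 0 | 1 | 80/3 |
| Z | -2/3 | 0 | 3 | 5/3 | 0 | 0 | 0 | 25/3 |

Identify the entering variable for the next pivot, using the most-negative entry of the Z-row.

x1

Negative Z-row entries: x1: -2/3.
The most negative is -2/3 in column x1, so x1 enters.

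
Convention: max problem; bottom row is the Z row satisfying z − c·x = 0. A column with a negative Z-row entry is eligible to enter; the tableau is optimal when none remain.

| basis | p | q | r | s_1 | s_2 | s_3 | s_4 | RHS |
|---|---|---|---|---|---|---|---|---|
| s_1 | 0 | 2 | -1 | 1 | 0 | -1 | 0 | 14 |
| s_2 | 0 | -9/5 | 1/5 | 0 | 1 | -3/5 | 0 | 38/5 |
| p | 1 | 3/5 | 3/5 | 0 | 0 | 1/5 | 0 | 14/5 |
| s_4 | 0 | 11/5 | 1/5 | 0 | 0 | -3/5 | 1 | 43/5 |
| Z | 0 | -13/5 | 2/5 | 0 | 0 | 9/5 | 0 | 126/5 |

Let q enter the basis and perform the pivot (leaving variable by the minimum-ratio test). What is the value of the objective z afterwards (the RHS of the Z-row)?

Ratio test on column q — row 1: 14/2 = 7; row 2: entry -9/5 ≤ 0; row 3: (14/5)/(3/5) = 14/3; row 4: (43/5)/(11/5) = 43/11. Minimum is 43/11 at row 4 (s_4 leaves); pivot element 11/5.
Pivot on row 4; the Z-row RHS becomes 126/5 − (-13/5)·(43/11) = 389/11.

389/11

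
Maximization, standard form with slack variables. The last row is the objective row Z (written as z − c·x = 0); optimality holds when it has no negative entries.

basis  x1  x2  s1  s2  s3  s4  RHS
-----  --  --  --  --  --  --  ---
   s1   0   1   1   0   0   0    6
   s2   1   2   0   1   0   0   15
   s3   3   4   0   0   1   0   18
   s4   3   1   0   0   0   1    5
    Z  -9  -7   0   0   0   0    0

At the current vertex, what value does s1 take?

6

s1 is basic (row 1); its value is the RHS of that row, 6.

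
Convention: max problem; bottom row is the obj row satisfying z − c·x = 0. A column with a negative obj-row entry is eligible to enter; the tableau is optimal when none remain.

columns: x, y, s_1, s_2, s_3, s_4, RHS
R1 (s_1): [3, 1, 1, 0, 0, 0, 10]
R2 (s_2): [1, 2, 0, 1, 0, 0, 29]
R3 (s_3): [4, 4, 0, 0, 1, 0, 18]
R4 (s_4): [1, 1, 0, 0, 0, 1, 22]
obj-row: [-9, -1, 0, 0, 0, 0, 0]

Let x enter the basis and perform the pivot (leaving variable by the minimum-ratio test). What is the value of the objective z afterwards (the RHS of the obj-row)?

30

Ratio test on column x — row 1: 10/3 = 10/3; row 2: 29/1 = 29; row 3: 18/4 = 9/2; row 4: 22/1 = 22. Minimum is 10/3 at row 1 (s_1 leaves); pivot element 3.
Pivot on row 1; the obj-row RHS becomes 0 − (-9)·(10/3) = 30.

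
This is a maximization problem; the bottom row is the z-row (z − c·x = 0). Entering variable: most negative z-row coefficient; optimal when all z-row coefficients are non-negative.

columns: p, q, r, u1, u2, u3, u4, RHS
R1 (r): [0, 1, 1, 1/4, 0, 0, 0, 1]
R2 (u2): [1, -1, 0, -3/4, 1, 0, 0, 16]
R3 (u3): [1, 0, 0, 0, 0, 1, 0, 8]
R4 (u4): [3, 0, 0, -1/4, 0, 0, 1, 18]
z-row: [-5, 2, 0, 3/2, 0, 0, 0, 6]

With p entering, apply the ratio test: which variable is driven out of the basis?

u4

Column p entries and ratios — r: 0 ≤ 0, skip; u2: 16/1 = 16; u3: 8/1 = 8; u4: 18/3 = 6.
Smallest ratio is 6 in the row of u4, so u4 leaves.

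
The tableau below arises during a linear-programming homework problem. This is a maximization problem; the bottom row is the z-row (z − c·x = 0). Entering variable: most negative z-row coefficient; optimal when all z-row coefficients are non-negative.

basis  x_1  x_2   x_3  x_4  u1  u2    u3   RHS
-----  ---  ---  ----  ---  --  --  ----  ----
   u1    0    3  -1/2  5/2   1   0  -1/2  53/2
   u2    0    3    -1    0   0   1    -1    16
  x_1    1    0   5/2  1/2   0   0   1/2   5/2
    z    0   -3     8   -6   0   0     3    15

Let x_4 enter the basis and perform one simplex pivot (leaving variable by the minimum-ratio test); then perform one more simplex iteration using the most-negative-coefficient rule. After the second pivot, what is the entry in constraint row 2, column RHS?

2

Ratio test on column x_4 — row 1: (53/2)/(5/2) = 53/5; row 2: entry 0 ≤ 0; row 3: (5/2)/(1/2) = 5. Minimum is 5 at row 3 (x_1 leaves); pivot element 1/2.
Divide row 3 by 1/2; eliminate column x_4 from the other rows.
Second iteration: most negative z-row entry is -3 in column x_2, so x_2 enters.
Ratio test on column x_2 — row 1: 14/3 = 14/3; row 2: 16/3 = 16/3; row 3: entry 0 ≤ 0. Minimum is 14/3 at row 1 (u1 leaves); pivot element 3.
Divide row 1 by 3; eliminate column x_2 from the other rows.
After both pivots, the entry at constraint row 2, column RHS is 2.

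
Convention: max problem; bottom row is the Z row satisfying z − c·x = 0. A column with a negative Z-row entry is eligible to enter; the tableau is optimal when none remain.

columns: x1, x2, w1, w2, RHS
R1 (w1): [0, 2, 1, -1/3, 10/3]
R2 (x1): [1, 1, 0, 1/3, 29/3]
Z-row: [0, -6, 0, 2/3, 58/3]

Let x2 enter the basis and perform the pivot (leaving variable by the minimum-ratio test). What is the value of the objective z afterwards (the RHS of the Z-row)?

Ratio test on column x2 — row 1: (10/3)/2 = 5/3; row 2: (29/3)/1 = 29/3. Minimum is 5/3 at row 1 (w1 leaves); pivot element 2.
Pivot on row 1; the Z-row RHS becomes 58/3 − (-6)·(5/3) = 88/3.

88/3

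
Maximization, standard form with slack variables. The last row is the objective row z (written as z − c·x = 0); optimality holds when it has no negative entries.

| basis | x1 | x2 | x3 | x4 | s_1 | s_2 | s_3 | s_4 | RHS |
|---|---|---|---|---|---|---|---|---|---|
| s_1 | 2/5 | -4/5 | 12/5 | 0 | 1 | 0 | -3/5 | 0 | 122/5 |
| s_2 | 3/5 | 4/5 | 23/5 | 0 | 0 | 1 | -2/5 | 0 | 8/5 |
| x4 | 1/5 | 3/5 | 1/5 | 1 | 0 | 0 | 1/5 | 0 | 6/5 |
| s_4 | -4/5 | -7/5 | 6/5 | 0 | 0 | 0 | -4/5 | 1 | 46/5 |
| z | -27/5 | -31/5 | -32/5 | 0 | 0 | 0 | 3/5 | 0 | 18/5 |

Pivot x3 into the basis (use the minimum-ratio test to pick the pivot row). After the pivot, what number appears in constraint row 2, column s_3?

-2/23

Ratio test on column x3 — row 1: (122/5)/(12/5) = 61/6; row 2: (8/5)/(23/5) = 8/23; row 3: (6/5)/(1/5) = 6; row 4: (46/5)/(6/5) = 23/3. Minimum is 8/23 at row 2 (s_2 leaves); pivot element 23/5.
Divide row 2 by 23/5; eliminate column x3 from the other rows.
In the new row 2, the s_3 entry is the old entry divided by the pivot: (-2/5)/(23/5) = -2/23.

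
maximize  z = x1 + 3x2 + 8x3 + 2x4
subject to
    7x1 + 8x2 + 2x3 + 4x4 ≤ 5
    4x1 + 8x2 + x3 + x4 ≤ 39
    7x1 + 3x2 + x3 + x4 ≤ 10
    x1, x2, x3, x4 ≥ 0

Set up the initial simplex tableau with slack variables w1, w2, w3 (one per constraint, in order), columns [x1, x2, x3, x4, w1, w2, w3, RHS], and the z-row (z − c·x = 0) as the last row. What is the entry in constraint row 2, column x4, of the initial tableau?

1

Constraint 2 has coefficient 1 on x4.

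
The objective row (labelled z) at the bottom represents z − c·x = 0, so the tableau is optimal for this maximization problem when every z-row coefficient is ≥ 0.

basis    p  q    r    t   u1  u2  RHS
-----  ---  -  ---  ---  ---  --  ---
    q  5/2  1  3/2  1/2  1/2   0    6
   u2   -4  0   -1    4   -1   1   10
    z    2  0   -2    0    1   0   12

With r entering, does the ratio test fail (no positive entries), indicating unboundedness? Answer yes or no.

Column r has positive entries in row(s) 1, so the ratio test bounds it — not unbounded.

no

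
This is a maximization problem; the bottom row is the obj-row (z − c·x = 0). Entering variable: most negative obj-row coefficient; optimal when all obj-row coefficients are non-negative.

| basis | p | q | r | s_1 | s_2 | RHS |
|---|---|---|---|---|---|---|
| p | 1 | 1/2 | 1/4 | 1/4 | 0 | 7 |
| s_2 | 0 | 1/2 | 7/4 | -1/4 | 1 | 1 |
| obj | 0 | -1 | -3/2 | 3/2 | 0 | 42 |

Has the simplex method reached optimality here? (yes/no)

no

The obj-row has a negative entry -3/2 in column r, so it is not optimal.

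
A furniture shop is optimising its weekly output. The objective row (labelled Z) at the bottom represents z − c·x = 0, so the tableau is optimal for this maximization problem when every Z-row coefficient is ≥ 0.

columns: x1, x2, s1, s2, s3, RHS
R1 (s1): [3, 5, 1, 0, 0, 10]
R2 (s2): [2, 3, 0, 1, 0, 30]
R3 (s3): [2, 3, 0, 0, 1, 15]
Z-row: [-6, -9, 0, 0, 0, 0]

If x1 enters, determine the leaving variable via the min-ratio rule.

Column x1 entries and ratios — s1: 10/3 = 10/3; s2: 30/2 = 15; s3: 15/2 = 15/2.
Smallest ratio is 10/3 in the row of s1, so s1 leaves.

s1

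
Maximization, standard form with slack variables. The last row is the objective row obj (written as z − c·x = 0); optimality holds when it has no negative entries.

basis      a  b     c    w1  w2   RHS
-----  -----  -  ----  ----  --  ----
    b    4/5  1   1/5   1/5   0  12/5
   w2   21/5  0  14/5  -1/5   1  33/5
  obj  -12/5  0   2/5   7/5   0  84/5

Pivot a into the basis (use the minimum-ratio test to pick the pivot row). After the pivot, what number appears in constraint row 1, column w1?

5/21

Ratio test on column a — row 1: (12/5)/(4/5) = 3; row 2: (33/5)/(21/5) = 11/7. Minimum is 11/7 at row 2 (w2 leaves); pivot element 21/5.
Divide row 2 by 21/5; eliminate column a from the other rows.
Row 1 update in column w1: 1/5 − (4/5)·(-1/21) = 5/21.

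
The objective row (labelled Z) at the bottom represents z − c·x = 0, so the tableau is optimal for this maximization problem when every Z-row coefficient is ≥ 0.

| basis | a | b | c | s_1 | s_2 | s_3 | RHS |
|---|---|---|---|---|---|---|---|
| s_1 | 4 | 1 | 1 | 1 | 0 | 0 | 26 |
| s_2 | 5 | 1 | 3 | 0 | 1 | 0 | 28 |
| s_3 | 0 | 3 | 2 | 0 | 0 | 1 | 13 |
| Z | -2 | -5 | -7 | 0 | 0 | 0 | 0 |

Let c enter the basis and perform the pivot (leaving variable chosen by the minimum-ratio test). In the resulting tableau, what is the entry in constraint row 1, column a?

4

Ratio test on column c — row 1: 26/1 = 26; row 2: 28/3 = 28/3; row 3: 13/2 = 13/2. Minimum is 13/2 at row 3 (s_3 leaves); pivot element 2.
Divide row 3 by 2; eliminate column c from the other rows.
Row 1 update in column a: 4 − 1·0 = 4.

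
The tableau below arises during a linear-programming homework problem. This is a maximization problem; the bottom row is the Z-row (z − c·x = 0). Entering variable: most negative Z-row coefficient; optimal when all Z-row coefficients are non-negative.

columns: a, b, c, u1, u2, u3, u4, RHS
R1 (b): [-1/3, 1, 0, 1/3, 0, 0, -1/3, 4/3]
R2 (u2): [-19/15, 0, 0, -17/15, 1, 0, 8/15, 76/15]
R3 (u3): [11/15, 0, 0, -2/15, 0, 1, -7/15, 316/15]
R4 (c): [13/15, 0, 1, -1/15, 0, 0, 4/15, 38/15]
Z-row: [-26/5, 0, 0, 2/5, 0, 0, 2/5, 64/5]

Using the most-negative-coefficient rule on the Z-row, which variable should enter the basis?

a

Negative Z-row entries: a: -26/5.
The most negative is -26/5 in column a, so a enters.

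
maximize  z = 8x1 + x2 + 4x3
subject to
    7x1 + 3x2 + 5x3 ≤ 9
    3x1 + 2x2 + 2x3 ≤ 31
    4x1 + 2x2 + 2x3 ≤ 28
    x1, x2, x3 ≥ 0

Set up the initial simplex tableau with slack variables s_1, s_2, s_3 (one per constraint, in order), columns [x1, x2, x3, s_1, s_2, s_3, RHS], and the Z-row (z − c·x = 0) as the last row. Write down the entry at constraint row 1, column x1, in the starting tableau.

7

Constraint 1 has coefficient 7 on x1.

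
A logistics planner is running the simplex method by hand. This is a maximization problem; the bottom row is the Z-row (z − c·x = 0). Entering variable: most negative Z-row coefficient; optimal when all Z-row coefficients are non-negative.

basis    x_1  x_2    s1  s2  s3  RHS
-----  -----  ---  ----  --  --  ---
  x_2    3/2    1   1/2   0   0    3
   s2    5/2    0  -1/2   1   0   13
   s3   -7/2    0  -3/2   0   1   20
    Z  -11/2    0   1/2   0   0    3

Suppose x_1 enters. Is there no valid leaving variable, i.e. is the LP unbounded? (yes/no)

Column x_1 has positive entries in row(s) 1, 2, so the ratio test bounds it — not unbounded.

no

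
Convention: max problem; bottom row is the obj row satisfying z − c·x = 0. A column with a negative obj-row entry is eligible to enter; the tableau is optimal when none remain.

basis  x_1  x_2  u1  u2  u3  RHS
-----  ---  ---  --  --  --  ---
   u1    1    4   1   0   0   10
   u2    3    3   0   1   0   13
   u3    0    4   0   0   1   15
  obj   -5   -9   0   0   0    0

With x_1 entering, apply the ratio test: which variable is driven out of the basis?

Column x_1 entries and ratios — u1: 10/1 = 10; u2: 13/3 = 13/3; u3: 0 ≤ 0, skip.
Smallest ratio is 13/3 in the row of u2, so u2 leaves.

u2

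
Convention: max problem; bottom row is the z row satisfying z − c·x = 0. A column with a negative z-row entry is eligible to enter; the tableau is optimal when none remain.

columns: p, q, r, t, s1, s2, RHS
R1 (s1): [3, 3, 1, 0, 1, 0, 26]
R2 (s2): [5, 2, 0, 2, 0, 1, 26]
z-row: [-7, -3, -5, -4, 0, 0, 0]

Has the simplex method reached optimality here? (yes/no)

The z-row has a negative entry -7 in column p, so it is not optimal.

no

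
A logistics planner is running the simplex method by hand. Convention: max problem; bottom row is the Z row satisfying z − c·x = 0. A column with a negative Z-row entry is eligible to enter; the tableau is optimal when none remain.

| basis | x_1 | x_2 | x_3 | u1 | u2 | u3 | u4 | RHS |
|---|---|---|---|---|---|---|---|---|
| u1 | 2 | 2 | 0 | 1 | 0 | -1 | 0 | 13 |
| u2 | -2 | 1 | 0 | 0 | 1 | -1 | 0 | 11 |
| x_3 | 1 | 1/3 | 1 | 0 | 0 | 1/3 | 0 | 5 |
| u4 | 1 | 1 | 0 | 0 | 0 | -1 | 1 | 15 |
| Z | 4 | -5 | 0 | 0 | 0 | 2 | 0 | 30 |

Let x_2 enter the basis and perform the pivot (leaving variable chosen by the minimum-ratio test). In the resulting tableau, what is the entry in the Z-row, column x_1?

9

Ratio test on column x_2 — row 1: 13/2 = 13/2; row 2: 11/1 = 11; row 3: 5/(1/3) = 15; row 4: 15/1 = 15. Minimum is 13/2 at row 1 (u1 leaves); pivot element 2.
Divide row 1 by 2; eliminate column x_2 from the other rows.
Z-row update in column x_1: 4 − (-5)·1 = 9.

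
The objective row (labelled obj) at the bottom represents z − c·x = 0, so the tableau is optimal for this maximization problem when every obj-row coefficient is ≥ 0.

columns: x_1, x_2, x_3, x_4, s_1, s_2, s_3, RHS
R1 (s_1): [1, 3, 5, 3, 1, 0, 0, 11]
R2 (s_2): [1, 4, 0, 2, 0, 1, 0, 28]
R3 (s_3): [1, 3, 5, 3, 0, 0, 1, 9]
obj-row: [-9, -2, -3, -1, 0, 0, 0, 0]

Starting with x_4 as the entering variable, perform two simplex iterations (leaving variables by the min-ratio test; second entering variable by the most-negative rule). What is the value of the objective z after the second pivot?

Ratio test on column x_4 — row 1: 11/3 = 11/3; row 2: 28/2 = 14; row 3: 9/3 = 3. Minimum is 3 at row 3 (s_3 leaves); pivot element 3.
Pivot on row 3; the obj-row RHS becomes 0 − (-1)·3 = 3.
Next entering variable (most negative obj-row entry -26/3): x_1.
Ratio test on column x_1 — row 1: entry 0 ≤ 0; row 2: 22/(1/3) = 66; row 3: 3/(1/3) = 9. Minimum is 9 at row 3 (x_4 leaves); pivot element 1/3.
After the second pivot the obj-row RHS is 3 − (-26/3)·9 = 81.

81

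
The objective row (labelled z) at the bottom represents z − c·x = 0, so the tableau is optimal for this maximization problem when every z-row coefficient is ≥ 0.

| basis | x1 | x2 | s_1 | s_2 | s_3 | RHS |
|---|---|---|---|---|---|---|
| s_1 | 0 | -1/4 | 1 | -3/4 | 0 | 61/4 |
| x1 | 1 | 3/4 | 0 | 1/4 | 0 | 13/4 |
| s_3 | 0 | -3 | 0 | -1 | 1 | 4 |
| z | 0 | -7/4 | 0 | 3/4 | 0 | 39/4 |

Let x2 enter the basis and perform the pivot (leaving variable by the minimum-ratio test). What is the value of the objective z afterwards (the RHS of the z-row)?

Ratio test on column x2 — row 1: entry -1/4 ≤ 0; row 2: (13/4)/(3/4) = 13/3; row 3: entry -3 ≤ 0. Minimum is 13/3 at row 2 (x1 leaves); pivot element 3/4.
Pivot on row 2; the z-row RHS becomes 39/4 − (-7/4)·(13/3) = 52/3.

52/3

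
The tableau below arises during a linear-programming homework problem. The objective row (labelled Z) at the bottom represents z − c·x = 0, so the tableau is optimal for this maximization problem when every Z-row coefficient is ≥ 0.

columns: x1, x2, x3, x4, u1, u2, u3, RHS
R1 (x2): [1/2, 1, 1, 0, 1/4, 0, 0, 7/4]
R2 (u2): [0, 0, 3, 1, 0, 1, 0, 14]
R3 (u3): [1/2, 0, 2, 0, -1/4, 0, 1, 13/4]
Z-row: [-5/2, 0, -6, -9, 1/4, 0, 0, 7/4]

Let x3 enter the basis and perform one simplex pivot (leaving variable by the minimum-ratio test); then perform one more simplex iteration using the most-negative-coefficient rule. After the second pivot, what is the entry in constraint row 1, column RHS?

1/8

Ratio test on column x3 — row 1: (7/4)/1 = 7/4; row 2: 14/3 = 14/3; row 3: (13/4)/2 = 13/8. Minimum is 13/8 at row 3 (u3 leaves); pivot element 2.
Divide row 3 by 2; eliminate column x3 from the other rows.
Second iteration: most negative Z-row entry is -9 in column x4, so x4 enters.
Ratio test on column x4 — row 1: entry 0 ≤ 0; row 2: (73/8)/1 = 73/8; row 3: entry 0 ≤ 0. Minimum is 73/8 at row 2 (u2 leaves); pivot element 1.
Divide row 2 by 1; eliminate column x4 from the other rows.
After both pivots, the entry at constraint row 1, column RHS is 1/8.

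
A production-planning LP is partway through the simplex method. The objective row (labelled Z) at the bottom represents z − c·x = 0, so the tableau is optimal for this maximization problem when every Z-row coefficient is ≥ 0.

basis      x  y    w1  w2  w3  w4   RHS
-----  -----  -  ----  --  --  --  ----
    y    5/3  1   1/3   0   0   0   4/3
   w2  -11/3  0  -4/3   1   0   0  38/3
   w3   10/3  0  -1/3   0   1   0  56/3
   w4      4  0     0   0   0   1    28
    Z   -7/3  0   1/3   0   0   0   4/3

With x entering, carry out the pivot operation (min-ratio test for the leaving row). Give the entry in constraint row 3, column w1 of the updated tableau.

-1

Ratio test on column x — row 1: (4/3)/(5/3) = 4/5; row 2: entry -11/3 ≤ 0; row 3: (56/3)/(10/3) = 28/5; row 4: 28/4 = 7. Minimum is 4/5 at row 1 (y leaves); pivot element 5/3.
Divide row 1 by 5/3; eliminate column x from the other rows.
Row 3 update in column w1: -1/3 − (10/3)·(1/5) = -1.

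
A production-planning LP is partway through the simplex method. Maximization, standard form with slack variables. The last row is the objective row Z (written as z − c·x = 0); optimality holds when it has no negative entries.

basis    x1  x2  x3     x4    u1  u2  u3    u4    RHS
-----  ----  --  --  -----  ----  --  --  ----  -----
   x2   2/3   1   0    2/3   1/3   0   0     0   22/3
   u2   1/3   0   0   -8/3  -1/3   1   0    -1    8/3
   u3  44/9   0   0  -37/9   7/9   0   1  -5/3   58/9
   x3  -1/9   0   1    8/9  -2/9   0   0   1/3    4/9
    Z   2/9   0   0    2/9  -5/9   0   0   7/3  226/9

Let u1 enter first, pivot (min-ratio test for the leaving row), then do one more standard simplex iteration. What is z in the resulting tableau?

Ratio test on column u1 — row 1: (22/3)/(1/3) = 22; row 2: entry -1/3 ≤ 0; row 3: (58/9)/(7/9) = 58/7; row 4: entry -2/9 ≤ 0. Minimum is 58/7 at row 3 (u3 leaves); pivot element 7/9.
Pivot on row 3; the Z-row RHS becomes 226/9 − (-5/9)·(58/7) = 208/7.
Next entering variable (most negative Z-row entry -19/7): x4.
Ratio test on column x4 — row 1: (32/7)/(17/7) = 32/17; row 2: entry -31/7 ≤ 0; row 3: entry -37/7 ≤ 0; row 4: entry -2/7 ≤ 0. Minimum is 32/17 at row 1 (x2 leaves); pivot element 17/7.
After the second pivot the Z-row RHS is 208/7 − (-19/7)·(32/17) = 592/17.

592/17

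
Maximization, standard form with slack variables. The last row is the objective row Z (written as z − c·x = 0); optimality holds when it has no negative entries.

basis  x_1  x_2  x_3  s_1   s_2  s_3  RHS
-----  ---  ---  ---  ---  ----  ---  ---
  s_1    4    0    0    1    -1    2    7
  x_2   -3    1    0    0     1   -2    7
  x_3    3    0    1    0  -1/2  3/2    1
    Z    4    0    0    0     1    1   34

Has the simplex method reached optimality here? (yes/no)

Every Z-row coefficient is ≥ 0, so the tableau is optimal.

yes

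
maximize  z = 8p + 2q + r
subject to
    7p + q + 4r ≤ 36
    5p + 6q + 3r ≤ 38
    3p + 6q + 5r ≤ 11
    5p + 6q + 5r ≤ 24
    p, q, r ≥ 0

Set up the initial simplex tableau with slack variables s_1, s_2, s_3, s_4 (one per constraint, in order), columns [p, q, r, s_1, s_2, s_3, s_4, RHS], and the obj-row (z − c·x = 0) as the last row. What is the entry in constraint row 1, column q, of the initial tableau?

1

Constraint 1 has coefficient 1 on q.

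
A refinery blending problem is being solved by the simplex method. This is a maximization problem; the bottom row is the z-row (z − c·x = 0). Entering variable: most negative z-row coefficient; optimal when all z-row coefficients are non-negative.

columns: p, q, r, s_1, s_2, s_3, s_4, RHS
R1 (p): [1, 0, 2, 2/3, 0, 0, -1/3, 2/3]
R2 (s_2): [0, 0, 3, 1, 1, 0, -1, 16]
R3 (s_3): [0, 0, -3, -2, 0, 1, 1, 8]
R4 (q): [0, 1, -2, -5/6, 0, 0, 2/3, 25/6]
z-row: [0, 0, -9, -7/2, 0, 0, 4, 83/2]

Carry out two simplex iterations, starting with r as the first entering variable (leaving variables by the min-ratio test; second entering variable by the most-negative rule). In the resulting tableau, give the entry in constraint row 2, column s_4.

-1/2

Ratio test on column r — row 1: (2/3)/2 = 1/3; row 2: 16/3 = 16/3; row 3: entry -3 ≤ 0; row 4: entry -2 ≤ 0. Minimum is 1/3 at row 1 (p leaves); pivot element 2.
Divide row 1 by 2; eliminate column r from the other rows.
Second iteration: most negative z-row entry is -1/2 in column s_1, so s_1 enters.
Ratio test on column s_1 — row 1: (1/3)/(1/3) = 1; row 2: entry 0 ≤ 0; row 3: entry -1 ≤ 0; row 4: entry -1/6 ≤ 0. Minimum is 1 at row 1 (r leaves); pivot element 1/3.
Divide row 1 by 1/3; eliminate column s_1 from the other rows.
After both pivots, the entry at constraint row 2, column s_4 is -1/2.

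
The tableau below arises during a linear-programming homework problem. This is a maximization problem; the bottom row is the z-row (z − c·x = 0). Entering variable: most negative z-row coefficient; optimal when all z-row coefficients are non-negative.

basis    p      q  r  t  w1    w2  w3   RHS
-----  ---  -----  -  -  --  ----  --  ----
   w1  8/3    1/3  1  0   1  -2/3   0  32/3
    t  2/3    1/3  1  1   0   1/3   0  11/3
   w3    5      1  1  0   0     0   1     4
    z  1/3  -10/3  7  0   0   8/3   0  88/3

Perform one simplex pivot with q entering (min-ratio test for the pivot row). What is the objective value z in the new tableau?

128/3

Ratio test on column q — row 1: (32/3)/(1/3) = 32; row 2: (11/3)/(1/3) = 11; row 3: 4/1 = 4. Minimum is 4 at row 3 (w3 leaves); pivot element 1.
Pivot on row 3; the z-row RHS becomes 88/3 − (-10/3)·4 = 128/3.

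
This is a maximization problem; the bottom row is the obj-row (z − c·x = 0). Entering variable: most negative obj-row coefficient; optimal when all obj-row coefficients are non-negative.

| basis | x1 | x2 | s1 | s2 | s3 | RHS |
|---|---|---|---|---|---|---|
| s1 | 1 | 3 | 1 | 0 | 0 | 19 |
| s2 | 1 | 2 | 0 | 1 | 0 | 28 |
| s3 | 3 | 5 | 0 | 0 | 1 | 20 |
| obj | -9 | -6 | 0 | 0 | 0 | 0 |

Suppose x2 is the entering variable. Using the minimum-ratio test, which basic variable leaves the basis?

Column x2 entries and ratios — s1: 19/3 = 19/3; s2: 28/2 = 14; s3: 20/5 = 4.
Smallest ratio is 4 in the row of s3, so s3 leaves.

s3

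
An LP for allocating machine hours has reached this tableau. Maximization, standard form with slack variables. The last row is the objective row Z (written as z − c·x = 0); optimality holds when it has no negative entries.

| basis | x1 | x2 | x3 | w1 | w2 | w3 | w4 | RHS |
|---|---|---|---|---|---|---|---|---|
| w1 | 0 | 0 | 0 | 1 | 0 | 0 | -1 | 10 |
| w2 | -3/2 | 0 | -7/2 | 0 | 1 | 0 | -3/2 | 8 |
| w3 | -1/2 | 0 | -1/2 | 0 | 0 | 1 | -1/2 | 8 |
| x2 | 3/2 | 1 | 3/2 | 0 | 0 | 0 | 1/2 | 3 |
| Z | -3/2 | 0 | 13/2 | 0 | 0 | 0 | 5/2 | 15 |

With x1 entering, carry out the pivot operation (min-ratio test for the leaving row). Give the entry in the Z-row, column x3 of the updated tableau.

Ratio test on column x1 — row 1: entry 0 ≤ 0; row 2: entry -3/2 ≤ 0; row 3: entry -1/2 ≤ 0; row 4: 3/(3/2) = 2. Minimum is 2 at row 4 (x2 leaves); pivot element 3/2.
Divide row 4 by 3/2; eliminate column x1 from the other rows.
Z-row update in column x3: 13/2 − (-3/2)·1 = 8.

8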